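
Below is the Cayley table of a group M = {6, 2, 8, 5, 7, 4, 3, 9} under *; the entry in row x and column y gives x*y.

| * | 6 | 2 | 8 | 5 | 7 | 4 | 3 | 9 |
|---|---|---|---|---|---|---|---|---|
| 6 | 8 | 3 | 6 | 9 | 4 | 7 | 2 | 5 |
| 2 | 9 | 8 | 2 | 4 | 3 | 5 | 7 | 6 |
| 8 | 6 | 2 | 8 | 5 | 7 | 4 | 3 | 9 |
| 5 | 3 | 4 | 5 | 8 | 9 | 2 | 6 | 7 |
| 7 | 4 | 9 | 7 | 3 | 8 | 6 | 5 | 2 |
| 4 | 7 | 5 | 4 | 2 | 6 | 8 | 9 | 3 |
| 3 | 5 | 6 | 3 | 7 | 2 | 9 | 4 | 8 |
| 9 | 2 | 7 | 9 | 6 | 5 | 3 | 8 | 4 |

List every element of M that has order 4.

Identity is 8. Compute the order of each non-identity element by repeated multiplication:
  6: 6 → 8  (order 2)
  2: 2 → 8  (order 2)
  5: 5 → 8  (order 2)
  7: 7 → 8  (order 2)
  4: 4 → 8  (order 2)
  3: 3 → 4 → 9 → 8  (order 4)
  9: 9 → 4 → 3 → 8  (order 4)
Elements of order 4: {3, 9}.

{3, 9}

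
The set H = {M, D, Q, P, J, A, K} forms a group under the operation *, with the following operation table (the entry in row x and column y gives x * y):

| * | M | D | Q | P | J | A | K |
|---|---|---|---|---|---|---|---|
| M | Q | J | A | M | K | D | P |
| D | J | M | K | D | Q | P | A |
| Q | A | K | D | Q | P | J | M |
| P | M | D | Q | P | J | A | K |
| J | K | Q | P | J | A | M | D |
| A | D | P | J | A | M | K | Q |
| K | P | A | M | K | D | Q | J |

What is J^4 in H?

J^1 = J
J^2 = J * J = A
J^3 = A * J = M
J^4 = M * J = K

K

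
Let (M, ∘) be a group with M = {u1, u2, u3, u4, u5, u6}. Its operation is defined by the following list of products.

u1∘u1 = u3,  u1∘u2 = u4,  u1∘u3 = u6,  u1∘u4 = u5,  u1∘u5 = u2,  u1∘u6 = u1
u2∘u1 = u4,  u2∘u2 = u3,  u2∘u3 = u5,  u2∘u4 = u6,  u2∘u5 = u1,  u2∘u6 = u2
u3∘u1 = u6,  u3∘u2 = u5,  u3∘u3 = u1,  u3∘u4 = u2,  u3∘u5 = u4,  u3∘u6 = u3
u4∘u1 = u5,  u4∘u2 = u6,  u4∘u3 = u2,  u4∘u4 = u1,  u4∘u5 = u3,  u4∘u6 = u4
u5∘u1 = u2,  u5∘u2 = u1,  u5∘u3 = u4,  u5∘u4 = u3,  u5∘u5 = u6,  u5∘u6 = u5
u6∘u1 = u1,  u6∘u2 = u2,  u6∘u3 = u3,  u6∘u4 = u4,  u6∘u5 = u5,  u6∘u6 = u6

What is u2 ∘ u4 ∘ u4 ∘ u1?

u5

u2 ∘ u4 = u6
u6 ∘ u4 = u4
u4 ∘ u1 = u5
(Structurally, M here is isomorphic to the cyclic group Z_6.)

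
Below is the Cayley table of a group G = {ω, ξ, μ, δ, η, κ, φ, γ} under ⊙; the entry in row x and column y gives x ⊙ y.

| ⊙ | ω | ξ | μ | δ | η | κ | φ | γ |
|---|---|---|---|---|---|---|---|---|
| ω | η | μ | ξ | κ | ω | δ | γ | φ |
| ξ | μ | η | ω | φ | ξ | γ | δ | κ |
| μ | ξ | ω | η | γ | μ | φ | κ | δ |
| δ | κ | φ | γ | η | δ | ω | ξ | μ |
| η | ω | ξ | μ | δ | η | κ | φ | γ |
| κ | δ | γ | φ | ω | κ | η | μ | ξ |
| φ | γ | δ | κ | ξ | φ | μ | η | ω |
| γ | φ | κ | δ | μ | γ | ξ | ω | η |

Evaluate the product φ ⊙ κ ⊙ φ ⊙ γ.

ξ

φ ⊙ κ = μ
μ ⊙ φ = κ
κ ⊙ γ = ξ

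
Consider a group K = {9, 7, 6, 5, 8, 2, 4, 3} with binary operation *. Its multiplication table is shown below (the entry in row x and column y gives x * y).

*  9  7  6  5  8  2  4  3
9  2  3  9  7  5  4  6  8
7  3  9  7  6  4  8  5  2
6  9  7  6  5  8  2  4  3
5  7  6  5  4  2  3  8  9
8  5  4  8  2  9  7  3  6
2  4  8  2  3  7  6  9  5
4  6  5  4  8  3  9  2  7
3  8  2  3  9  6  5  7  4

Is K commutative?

Check whether the table is symmetric across its main diagonal.
Every entry (row x, col y) equals the entry (row y, col x), so K is abelian.

Yes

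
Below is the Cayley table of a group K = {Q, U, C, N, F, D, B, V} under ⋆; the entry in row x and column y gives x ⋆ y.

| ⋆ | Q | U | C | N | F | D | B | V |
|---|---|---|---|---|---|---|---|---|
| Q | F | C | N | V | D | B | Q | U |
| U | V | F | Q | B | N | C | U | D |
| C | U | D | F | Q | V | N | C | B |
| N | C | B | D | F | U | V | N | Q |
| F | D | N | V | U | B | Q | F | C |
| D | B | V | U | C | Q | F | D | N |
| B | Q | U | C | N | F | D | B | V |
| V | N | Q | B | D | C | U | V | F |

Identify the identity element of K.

The identity e satisfies e ⋆ x = x for all x, so its row in the table reproduces the column headers.
Row B reads: Q, U, C, N, F, D, B, V — exactly the header order. So B is the identity.

B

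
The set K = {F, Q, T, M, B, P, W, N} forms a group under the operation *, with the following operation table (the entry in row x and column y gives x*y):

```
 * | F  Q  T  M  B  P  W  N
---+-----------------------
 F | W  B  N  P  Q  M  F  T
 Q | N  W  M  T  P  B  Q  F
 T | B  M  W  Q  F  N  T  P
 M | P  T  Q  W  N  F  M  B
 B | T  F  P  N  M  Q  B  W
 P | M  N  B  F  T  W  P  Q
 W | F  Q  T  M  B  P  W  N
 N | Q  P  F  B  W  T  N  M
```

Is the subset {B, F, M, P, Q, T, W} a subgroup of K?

B*M = N, which is not in {B, F, M, P, Q, T, W}.
The subset is not closed under *, so it is not a subgroup.

No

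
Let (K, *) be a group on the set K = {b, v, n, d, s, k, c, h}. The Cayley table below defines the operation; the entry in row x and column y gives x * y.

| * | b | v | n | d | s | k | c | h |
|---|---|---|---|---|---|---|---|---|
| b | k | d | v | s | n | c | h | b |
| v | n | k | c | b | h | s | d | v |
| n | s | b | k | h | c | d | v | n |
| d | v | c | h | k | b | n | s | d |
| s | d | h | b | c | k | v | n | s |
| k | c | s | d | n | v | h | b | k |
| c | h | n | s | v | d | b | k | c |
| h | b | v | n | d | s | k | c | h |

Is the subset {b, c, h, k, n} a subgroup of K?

k * n = d, which is not in {b, c, h, k, n}.
The subset is not closed under *, so it is not a subgroup.
(Structurally, K here is isomorphic to the quaternion group Q_8.)

No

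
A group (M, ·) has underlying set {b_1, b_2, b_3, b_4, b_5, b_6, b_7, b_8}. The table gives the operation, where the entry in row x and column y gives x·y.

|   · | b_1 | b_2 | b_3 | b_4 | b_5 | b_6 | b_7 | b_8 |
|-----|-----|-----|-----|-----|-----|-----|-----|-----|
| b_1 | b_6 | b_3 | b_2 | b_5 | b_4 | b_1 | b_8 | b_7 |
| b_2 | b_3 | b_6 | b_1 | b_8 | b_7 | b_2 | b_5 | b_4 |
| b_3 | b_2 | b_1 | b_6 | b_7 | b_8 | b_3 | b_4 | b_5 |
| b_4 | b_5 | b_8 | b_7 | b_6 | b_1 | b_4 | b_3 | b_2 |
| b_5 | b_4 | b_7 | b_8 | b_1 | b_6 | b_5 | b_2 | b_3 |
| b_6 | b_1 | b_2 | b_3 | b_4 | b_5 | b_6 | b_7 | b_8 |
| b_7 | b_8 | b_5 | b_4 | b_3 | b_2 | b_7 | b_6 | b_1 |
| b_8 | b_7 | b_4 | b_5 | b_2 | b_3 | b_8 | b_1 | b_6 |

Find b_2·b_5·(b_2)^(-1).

b_5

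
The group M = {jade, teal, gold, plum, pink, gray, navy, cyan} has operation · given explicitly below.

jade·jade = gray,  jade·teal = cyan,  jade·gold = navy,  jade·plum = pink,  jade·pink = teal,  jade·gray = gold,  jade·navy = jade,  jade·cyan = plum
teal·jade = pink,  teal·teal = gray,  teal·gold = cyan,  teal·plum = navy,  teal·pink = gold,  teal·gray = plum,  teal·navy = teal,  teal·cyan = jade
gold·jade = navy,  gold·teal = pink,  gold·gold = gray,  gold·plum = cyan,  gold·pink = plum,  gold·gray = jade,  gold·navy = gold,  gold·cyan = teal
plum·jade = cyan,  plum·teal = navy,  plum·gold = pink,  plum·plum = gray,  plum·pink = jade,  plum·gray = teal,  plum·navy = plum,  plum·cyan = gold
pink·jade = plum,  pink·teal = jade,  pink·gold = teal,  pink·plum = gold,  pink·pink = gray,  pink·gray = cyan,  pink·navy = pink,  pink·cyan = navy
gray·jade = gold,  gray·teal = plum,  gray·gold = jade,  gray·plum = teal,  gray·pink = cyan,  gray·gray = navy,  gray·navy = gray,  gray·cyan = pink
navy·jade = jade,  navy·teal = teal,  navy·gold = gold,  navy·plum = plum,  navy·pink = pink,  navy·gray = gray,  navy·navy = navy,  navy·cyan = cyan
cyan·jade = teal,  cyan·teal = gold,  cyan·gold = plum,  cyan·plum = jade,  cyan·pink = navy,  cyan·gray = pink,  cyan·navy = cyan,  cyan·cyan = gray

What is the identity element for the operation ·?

navy

The identity e satisfies e·x = x for all x, so its row in the table reproduces the column headers.
Row navy reads: jade, teal, gold, plum, pink, gray, navy, cyan — exactly the header order. So navy is the identity.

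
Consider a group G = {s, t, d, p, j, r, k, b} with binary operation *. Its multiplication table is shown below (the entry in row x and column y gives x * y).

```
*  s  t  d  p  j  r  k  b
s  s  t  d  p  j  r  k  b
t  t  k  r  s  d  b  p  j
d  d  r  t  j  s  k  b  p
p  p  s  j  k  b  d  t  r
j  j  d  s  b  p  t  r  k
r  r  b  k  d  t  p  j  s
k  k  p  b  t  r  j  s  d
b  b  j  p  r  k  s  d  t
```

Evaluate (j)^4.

k

j^1 = j
j^2 = j * j = p
j^3 = p * j = b
j^4 = b * j = k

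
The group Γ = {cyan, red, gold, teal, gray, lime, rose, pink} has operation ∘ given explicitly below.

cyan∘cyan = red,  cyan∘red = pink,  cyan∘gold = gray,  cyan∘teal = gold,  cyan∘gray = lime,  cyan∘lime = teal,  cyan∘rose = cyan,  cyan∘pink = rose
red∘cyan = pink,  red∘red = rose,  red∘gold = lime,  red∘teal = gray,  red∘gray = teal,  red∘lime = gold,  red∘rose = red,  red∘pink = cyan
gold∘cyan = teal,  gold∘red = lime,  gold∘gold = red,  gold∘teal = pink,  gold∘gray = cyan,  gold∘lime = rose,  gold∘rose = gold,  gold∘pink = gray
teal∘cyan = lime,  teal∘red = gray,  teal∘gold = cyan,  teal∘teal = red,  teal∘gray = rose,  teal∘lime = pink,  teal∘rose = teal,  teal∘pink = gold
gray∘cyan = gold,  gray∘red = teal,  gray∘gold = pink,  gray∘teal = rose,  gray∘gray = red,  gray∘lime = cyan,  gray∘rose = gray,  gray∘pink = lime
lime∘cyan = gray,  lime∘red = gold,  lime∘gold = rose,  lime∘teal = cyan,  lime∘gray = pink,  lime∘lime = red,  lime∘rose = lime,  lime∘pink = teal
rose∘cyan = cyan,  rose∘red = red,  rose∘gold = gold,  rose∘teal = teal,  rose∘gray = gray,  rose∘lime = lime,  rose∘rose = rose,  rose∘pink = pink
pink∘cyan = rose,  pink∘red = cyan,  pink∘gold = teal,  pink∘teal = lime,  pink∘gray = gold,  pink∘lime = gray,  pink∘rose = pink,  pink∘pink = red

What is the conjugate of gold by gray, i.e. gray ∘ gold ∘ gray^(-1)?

lime

The identity is rose. In row gray, the entry rose sits in column teal, so gray^(-1) = teal.
gray ∘ gold = pink
pink ∘ teal = lime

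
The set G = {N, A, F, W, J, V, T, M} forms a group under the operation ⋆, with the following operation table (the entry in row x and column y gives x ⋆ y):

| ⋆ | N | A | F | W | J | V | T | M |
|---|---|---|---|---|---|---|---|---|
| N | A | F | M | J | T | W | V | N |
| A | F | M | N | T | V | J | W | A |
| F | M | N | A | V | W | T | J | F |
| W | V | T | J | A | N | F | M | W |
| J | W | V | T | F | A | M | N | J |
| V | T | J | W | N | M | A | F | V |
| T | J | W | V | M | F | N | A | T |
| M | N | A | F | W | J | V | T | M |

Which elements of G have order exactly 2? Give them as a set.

{A}

Identity is M. Compute the order of each non-identity element by repeated multiplication:
  N: N → A → F → M  (order 4)
  A: A → M  (order 2)
  F: F → A → N → M  (order 4)
  W: W → A → T → M  (order 4)
  J: J → A → V → M  (order 4)
  V: V → A → J → M  (order 4)
  T: T → A → W → M  (order 4)
Elements of order 2: {A}.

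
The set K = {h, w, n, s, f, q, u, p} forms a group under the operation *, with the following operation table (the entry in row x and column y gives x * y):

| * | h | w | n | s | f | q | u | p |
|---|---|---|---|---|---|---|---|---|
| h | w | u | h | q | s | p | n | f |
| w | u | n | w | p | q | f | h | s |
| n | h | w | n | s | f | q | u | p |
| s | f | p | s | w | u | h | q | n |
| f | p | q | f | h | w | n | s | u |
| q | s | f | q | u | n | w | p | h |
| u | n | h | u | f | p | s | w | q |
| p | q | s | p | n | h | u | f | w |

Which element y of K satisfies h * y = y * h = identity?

First locate the identity: row n matches the header, so n is the identity.
Scan row h for n: h * u = n. Hence h^(-1) = u.

u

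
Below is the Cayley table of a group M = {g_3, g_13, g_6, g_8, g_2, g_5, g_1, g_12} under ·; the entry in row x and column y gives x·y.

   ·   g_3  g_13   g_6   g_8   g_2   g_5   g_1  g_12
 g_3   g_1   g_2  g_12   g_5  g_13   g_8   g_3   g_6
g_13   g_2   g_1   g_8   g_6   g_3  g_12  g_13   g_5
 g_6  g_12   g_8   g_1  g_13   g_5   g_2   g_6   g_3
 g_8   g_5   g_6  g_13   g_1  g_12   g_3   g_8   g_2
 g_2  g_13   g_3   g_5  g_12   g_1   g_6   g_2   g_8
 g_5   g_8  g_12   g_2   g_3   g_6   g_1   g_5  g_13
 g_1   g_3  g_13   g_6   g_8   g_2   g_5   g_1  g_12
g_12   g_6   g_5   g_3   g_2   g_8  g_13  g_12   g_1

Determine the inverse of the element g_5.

First locate the identity: row g_1 matches the header, so g_1 is the identity.
Scan row g_5 for g_1: g_5·g_5 = g_1. Hence g_5^(-1) = g_5.

g_5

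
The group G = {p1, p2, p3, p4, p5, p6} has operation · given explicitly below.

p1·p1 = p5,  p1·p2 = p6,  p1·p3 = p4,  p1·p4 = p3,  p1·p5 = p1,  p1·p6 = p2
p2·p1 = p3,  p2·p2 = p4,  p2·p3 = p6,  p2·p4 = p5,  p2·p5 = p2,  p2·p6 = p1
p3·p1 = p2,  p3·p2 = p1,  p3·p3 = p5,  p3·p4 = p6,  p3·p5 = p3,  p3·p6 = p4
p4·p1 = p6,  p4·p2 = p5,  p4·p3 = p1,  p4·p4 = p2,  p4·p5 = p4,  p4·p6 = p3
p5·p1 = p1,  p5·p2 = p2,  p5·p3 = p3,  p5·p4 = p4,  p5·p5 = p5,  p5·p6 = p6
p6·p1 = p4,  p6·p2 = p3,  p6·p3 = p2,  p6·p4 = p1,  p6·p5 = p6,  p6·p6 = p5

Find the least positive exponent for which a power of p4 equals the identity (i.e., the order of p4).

3

The identity element is p5 (its row matches the header).
p4^1 = p4
p4^2 = p4·p4 = p2
p4^3 = p2·p4 = p5
The first power of p4 equal to the identity is p4^3, so ord(p4) = 3.
(Structurally, G here is isomorphic to the symmetric group S_3.)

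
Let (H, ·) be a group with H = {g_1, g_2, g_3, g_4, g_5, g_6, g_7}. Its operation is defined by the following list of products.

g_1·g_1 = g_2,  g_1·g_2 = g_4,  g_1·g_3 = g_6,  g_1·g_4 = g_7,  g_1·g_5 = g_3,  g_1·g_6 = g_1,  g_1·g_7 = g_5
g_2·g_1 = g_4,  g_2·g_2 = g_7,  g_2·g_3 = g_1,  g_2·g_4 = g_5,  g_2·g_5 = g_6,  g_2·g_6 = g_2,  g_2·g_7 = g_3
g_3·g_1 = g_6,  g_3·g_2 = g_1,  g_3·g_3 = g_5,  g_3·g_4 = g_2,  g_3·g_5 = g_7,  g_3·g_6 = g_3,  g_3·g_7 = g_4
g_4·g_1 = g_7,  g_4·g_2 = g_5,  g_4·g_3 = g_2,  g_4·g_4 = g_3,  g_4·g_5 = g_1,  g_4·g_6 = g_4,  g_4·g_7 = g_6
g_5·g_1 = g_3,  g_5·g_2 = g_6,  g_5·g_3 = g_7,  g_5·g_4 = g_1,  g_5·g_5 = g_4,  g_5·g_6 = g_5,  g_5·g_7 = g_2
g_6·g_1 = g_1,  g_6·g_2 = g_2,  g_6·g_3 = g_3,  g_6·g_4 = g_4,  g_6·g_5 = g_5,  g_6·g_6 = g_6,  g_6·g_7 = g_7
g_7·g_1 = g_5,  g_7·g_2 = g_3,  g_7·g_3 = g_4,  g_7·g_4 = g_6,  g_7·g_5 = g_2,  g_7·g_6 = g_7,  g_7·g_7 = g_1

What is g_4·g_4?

Read row g_4, column g_4: g_4·g_4 = g_3.
(Structurally, H here is isomorphic to the cyclic group Z_7.)

g_3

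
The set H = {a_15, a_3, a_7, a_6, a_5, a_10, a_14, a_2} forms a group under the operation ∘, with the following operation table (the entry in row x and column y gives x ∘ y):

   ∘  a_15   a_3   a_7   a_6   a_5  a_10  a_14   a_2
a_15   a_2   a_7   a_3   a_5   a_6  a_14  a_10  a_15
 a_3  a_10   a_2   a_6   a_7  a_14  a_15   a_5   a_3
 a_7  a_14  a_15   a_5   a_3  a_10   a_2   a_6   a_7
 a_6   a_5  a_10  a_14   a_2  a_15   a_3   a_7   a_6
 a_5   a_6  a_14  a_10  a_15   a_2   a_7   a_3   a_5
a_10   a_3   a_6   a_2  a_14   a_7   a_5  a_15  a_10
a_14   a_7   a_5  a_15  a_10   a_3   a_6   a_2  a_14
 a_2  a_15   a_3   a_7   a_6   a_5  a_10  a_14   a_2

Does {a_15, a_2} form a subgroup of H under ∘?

Yes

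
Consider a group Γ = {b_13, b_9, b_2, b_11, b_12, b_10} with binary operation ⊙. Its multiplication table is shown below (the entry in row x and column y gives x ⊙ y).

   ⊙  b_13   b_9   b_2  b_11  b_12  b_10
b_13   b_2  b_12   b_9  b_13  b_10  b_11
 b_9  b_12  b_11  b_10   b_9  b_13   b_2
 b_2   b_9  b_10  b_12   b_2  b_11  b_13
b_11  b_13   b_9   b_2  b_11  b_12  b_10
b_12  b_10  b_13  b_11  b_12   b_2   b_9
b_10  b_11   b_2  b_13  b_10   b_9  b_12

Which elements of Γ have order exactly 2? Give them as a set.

Identity is b_11. Compute the order of each non-identity element by repeated multiplication:
  b_13: b_13 → b_2 → b_9 → b_12 → b_10 → b_11  (order 6)
  b_9: b_9 → b_11  (order 2)
  b_2: b_2 → b_12 → b_11  (order 3)
  b_12: b_12 → b_2 → b_11  (order 3)
  b_10: b_10 → b_12 → b_9 → b_2 → b_13 → b_11  (order 6)
Elements of order 2: {b_9}.

{b_9}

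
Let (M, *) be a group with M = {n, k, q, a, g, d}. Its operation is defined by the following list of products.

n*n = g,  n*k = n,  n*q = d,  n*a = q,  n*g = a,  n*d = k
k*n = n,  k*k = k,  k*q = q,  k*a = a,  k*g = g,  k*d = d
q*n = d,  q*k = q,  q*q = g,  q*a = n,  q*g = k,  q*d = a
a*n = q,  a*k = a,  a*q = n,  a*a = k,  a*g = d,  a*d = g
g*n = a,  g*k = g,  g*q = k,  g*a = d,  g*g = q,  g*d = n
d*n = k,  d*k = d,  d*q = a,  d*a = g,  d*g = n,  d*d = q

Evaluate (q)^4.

q^1 = q
q^2 = q*q = g
q^3 = g*q = k
q^4 = k*q = q

q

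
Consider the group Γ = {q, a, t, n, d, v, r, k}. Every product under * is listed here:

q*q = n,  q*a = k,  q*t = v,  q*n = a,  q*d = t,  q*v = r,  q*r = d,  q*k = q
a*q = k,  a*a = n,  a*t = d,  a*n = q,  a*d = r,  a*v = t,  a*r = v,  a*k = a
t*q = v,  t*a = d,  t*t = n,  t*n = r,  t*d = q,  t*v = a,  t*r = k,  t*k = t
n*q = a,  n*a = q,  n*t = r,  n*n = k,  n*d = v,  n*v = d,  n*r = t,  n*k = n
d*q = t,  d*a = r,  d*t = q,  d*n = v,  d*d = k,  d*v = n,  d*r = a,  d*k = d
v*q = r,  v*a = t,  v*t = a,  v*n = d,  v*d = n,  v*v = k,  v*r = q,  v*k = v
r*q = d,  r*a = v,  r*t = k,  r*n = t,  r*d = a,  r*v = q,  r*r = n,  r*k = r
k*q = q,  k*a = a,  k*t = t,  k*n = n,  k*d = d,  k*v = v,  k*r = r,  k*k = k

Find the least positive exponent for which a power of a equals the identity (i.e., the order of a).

4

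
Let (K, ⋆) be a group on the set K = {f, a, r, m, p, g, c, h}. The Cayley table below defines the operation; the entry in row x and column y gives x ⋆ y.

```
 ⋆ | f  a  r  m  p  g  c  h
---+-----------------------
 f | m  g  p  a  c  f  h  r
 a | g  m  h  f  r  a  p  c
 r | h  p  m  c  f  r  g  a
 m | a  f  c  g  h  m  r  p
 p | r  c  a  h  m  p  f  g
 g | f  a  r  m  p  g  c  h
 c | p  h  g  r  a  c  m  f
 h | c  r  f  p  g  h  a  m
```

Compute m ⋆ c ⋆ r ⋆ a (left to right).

f

m ⋆ c = r
r ⋆ r = m
m ⋆ a = f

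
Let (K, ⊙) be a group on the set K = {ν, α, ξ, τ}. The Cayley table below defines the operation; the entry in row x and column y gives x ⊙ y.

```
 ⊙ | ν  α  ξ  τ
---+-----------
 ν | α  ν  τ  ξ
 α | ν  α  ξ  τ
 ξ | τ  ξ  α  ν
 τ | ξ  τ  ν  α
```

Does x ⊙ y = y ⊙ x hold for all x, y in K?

Check whether the table is symmetric across its main diagonal.
Every entry (row x, col y) equals the entry (row y, col x), so K is abelian.

Yes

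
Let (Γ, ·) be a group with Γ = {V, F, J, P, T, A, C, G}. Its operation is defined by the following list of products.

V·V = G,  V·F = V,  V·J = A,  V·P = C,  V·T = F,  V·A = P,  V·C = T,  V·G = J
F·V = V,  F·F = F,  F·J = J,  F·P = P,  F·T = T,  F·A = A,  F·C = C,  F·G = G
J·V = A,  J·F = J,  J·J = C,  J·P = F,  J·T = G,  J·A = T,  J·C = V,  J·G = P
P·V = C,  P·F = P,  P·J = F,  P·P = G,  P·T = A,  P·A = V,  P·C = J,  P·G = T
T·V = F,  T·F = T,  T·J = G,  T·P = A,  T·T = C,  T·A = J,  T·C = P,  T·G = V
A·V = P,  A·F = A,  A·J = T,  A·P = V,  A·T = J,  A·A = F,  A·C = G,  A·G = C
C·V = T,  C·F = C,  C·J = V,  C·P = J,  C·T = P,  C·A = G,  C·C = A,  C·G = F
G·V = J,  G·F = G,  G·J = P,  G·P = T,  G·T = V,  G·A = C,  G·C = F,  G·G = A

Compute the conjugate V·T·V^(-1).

The identity is F. In row V, the entry F sits in column T, so V^(-1) = T.
V·T = F
F·T = T
(Structurally, Γ here is isomorphic to the cyclic group Z_8.)

T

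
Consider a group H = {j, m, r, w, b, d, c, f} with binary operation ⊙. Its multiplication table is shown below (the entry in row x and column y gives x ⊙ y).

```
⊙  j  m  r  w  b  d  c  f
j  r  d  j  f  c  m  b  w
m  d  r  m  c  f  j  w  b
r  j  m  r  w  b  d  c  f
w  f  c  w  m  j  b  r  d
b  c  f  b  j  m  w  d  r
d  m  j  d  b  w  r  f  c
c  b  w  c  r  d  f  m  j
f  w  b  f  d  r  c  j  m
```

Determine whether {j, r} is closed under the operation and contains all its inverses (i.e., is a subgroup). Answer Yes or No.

Yes

{j, r} contains the identity r.
Checking products: every product of two elements of {j, r} (read from the table) lies in {j, r}, so the set is closed.
In a finite group, a nonempty closed subset is a subgroup. So {j, r} ≤ H.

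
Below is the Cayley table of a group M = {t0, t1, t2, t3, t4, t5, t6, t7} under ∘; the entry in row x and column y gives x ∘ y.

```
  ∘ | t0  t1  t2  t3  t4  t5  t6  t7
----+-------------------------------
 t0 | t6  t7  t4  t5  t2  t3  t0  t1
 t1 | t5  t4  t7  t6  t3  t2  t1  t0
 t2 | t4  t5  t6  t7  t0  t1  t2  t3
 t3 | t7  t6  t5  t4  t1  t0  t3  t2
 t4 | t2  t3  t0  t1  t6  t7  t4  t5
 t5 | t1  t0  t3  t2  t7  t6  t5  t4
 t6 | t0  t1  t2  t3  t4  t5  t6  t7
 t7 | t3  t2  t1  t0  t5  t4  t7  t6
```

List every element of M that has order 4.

{t1, t3}

Identity is t6. Compute the order of each non-identity element by repeated multiplication:
  t0: t0 → t6  (order 2)
  t1: t1 → t4 → t3 → t6  (order 4)
  t2: t2 → t6  (order 2)
  t3: t3 → t4 → t1 → t6  (order 4)
  t4: t4 → t6  (order 2)
  t5: t5 → t6  (order 2)
  t7: t7 → t6  (order 2)
Elements of order 4: {t1, t3}.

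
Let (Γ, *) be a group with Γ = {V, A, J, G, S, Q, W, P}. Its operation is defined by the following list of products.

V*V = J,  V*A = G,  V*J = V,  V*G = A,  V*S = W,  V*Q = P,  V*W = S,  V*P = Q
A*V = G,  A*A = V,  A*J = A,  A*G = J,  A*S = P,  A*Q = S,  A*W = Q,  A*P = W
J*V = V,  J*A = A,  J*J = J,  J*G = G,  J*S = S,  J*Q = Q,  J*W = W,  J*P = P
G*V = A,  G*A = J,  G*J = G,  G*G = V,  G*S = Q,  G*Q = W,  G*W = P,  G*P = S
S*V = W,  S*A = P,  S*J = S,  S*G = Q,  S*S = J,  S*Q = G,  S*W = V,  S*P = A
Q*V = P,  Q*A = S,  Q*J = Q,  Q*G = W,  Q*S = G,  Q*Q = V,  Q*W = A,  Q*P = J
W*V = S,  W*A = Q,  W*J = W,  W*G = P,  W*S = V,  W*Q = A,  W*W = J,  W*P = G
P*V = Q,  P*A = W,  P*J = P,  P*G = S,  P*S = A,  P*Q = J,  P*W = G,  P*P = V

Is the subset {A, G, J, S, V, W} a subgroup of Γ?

No

W * A = Q, which is not in {A, G, J, S, V, W}.
The subset is not closed under *, so it is not a subgroup.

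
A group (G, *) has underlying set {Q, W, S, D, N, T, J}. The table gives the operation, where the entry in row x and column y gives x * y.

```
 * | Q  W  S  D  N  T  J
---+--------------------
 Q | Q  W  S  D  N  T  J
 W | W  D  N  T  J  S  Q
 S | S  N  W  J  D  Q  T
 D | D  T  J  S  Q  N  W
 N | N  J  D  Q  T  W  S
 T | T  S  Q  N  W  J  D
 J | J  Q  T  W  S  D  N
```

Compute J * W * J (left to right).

J

J * W = Q
Q * J = J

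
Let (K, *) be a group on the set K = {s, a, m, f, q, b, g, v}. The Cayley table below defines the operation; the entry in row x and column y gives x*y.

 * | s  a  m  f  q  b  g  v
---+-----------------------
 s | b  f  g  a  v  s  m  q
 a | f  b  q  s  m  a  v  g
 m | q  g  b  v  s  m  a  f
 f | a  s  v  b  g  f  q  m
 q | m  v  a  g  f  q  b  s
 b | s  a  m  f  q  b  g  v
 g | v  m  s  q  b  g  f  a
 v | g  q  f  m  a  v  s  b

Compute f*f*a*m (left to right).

f*f = b
b*a = a
a*m = q

q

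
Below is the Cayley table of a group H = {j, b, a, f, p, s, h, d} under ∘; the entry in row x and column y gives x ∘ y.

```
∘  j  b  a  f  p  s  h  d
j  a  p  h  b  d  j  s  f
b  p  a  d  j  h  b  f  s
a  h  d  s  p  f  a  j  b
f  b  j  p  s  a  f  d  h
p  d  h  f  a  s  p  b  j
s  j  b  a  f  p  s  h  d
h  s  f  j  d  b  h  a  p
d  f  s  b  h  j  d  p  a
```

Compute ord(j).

4

The identity element is s (its row matches the header).
j^1 = j
j^2 = j ∘ j = a
j^3 = a ∘ j = h
j^4 = h ∘ j = s
The first power of j equal to the identity is j^4, so ord(j) = 4.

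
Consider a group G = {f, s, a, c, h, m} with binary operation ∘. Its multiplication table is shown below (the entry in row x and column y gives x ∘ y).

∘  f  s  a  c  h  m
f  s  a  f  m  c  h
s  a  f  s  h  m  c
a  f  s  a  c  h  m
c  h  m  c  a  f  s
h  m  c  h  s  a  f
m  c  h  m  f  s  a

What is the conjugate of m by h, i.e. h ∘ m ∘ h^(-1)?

The identity is a. In row h, the entry a sits in column h, so h^(-1) = h.
h ∘ m = f
f ∘ h = c

c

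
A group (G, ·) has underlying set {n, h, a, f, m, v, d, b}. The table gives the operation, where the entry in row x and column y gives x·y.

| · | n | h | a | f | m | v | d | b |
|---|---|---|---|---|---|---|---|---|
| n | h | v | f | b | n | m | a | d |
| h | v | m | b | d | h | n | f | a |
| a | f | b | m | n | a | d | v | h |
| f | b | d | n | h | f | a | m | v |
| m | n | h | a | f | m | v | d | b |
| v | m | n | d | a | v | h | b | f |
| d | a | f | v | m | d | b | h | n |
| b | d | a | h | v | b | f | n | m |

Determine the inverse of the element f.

First locate the identity: row m matches the header, so m is the identity.
Scan row f for m: f·d = m. Hence f^(-1) = d.

d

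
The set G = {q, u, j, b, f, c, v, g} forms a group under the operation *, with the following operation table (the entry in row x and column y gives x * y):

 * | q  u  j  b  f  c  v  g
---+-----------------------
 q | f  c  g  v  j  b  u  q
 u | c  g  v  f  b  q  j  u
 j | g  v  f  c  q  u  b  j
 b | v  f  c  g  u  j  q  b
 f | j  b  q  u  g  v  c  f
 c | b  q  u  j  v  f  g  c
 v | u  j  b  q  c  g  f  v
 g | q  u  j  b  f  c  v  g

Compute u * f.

b

Read row u, column f: u * f = b.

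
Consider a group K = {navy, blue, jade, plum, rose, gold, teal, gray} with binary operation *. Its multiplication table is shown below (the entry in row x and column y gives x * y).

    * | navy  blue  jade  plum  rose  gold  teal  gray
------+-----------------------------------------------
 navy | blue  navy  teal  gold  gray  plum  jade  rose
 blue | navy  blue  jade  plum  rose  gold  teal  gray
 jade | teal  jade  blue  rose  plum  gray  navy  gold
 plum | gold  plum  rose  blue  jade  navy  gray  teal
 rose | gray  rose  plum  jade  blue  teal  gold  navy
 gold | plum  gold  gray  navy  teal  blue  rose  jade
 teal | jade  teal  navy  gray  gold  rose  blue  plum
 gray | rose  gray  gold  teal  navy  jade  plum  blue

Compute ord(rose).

The identity element is blue (its row matches the header).
rose^1 = rose
rose^2 = rose * rose = blue
The first power of rose equal to the identity is rose^2, so ord(rose) = 2.
(Structurally, K here is isomorphic to the elementary abelian group (Z_2)^3.)

2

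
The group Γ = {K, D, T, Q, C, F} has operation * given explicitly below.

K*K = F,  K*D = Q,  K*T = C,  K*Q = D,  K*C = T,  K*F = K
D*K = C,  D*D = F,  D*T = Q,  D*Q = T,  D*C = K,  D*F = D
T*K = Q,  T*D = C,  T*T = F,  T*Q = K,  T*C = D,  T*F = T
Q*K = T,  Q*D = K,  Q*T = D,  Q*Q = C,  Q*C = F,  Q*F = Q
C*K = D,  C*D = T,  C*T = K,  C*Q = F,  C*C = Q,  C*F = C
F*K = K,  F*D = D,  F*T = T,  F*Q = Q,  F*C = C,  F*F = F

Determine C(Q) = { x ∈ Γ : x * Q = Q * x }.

{C, F, Q}

Compare row Q with column Q entry by entry.
C * Q = F = Q * C, so C commutes with Q.
D * Q = T but Q * D = K, so D does not.
Collecting the elements that commute with Q: C(Q) = {C, F, Q}.
(Structurally, Γ here is isomorphic to the symmetric group S_3.)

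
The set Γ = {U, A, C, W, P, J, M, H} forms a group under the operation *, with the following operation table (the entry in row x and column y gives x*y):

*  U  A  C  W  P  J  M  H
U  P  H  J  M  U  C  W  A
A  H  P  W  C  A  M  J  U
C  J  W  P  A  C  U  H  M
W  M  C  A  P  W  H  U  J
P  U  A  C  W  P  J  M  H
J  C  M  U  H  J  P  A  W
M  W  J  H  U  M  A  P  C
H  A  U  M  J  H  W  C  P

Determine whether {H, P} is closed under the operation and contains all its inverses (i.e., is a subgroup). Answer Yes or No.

Yes

{H, P} contains the identity P.
Checking products: every product of two elements of {H, P} (read from the table) lies in {H, P}, so the set is closed.
In a finite group, a nonempty closed subset is a subgroup. So {H, P} ≤ Γ.
(Structurally, Γ here is isomorphic to the elementary abelian group (Z_2)^3.)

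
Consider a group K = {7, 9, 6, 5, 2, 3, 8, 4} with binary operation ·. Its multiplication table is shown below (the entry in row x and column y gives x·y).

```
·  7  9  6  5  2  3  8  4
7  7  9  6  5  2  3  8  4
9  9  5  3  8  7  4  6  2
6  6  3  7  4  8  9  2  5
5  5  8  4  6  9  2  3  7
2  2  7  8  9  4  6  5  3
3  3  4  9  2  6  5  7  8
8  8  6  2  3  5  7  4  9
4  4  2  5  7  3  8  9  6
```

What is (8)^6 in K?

5

8^1 = 8
8^2 = 8·8 = 4
8^3 = 4·8 = 9
8^4 = 9·8 = 6
8^5 = 6·8 = 2
8^6 = 2·8 = 5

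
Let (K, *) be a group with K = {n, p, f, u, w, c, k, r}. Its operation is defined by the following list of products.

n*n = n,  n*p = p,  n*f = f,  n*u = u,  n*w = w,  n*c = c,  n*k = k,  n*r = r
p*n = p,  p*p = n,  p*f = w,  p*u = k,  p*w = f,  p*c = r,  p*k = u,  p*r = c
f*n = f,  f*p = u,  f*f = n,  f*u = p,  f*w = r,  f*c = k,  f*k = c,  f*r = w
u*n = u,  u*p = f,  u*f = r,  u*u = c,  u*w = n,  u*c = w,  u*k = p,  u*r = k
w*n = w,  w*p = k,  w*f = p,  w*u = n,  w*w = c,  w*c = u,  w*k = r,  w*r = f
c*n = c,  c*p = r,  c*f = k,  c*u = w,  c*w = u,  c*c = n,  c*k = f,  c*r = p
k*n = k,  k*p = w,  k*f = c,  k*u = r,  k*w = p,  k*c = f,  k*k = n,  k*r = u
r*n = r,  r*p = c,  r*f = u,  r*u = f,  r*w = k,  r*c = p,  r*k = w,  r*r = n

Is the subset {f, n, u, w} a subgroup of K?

u*u = c, which is not in {f, n, u, w}.
The subset is not closed under *, so it is not a subgroup.
(Structurally, K here is isomorphic to the dihedral group D_4.)

No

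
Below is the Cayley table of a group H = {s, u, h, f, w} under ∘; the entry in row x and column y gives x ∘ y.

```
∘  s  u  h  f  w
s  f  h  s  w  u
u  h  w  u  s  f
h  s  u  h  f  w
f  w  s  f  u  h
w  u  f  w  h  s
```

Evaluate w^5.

w^1 = w
w^2 = w ∘ w = s
w^3 = s ∘ w = u
w^4 = u ∘ w = f
w^5 = f ∘ w = h
(Structurally, H here is isomorphic to the cyclic group Z_5.)

h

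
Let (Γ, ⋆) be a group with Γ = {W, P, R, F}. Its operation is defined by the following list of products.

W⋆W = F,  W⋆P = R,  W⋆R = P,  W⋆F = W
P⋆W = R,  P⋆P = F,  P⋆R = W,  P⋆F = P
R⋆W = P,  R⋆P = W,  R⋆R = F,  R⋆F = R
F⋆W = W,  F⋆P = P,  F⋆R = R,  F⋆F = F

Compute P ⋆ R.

W

Read row P, column R: P ⋆ R = W.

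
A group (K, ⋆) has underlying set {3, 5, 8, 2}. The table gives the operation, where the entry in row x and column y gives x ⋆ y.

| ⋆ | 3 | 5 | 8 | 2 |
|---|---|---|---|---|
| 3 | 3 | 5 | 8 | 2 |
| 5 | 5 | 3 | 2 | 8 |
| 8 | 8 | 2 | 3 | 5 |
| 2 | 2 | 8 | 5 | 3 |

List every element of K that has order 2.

Identity is 3. Compute the order of each non-identity element by repeated multiplication:
  5: 5 → 3  (order 2)
  8: 8 → 3  (order 2)
  2: 2 → 3  (order 2)
Elements of order 2: {2, 5, 8}.

{2, 5, 8}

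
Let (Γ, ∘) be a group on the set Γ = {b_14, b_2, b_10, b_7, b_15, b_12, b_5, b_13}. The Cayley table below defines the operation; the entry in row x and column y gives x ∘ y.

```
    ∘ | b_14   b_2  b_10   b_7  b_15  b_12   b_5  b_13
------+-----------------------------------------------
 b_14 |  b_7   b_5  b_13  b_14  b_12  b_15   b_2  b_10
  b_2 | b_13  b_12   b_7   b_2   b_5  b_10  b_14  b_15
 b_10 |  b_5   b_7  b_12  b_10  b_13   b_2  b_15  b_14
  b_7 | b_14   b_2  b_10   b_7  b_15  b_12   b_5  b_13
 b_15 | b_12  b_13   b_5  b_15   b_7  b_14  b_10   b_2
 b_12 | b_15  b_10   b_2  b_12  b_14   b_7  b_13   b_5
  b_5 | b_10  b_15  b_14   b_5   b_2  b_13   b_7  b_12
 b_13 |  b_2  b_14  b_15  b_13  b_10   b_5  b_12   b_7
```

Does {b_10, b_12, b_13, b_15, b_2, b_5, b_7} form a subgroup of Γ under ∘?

No

b_10 ∘ b_13 = b_14, which is not in {b_10, b_12, b_13, b_15, b_2, b_5, b_7}.
The subset is not closed under ∘, so it is not a subgroup.
(Structurally, Γ here is isomorphic to the dihedral group D_4.)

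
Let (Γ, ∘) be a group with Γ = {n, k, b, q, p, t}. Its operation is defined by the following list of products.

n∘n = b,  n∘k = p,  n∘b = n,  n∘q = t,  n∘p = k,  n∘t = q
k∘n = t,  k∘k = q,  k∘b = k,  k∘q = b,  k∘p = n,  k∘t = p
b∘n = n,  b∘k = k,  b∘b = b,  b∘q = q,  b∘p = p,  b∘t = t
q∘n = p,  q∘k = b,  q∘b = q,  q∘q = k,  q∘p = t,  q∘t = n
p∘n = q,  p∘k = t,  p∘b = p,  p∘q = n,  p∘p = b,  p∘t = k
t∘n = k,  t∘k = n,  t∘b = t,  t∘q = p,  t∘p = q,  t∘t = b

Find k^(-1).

q

First locate the identity: row b matches the header, so b is the identity.
Scan row k for b: k ∘ q = b. Hence k^(-1) = q.
(Structurally, Γ here is isomorphic to the symmetric group S_3.)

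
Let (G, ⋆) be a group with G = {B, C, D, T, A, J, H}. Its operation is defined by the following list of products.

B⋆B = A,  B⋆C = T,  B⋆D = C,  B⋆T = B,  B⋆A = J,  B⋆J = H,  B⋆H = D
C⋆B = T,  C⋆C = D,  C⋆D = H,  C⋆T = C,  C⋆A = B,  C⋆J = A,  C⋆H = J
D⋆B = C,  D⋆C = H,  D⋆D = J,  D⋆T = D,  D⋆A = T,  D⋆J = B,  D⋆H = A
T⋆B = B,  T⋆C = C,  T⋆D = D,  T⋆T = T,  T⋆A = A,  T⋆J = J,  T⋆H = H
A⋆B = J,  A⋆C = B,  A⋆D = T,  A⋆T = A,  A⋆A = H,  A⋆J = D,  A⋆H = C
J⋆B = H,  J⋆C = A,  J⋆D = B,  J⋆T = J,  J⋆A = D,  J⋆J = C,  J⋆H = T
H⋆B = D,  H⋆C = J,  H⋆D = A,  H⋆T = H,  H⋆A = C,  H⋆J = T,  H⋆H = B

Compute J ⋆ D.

Read row J, column D: J ⋆ D = B.
(Structurally, G here is isomorphic to the cyclic group Z_7.)

B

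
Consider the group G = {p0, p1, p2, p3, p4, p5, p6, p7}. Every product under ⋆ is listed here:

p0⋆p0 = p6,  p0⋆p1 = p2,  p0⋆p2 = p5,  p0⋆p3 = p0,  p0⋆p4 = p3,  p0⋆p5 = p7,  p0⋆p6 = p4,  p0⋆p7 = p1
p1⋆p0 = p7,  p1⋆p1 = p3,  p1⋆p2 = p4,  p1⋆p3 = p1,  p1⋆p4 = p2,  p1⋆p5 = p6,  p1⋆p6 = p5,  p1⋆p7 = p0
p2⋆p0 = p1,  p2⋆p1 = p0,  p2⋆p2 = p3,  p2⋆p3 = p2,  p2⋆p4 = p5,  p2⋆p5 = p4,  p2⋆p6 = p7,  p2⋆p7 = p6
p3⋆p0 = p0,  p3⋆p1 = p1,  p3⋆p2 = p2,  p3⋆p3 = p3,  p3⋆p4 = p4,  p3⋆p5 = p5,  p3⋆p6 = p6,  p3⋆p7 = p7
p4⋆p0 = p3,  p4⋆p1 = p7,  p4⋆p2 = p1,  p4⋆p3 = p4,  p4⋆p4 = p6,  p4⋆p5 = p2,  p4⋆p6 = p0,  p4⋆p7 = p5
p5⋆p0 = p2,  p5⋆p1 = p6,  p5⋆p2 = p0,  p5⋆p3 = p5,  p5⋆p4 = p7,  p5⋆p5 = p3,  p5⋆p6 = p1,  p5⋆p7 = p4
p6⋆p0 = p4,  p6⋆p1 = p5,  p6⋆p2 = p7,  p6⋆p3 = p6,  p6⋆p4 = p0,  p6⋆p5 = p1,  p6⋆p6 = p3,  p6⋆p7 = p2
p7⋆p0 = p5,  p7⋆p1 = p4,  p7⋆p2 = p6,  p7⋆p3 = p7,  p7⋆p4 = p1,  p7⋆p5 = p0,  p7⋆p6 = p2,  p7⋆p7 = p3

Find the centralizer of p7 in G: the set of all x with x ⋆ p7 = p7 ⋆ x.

Compare row p7 with column p7 entry by entry.
p6 ⋆ p7 = p2 = p7 ⋆ p6, so p6 commutes with p7.
p4 ⋆ p7 = p5 but p7 ⋆ p4 = p1, so p4 does not.
Collecting the elements that commute with p7: C(p7) = {p2, p3, p6, p7}.

{p2, p3, p6, p7}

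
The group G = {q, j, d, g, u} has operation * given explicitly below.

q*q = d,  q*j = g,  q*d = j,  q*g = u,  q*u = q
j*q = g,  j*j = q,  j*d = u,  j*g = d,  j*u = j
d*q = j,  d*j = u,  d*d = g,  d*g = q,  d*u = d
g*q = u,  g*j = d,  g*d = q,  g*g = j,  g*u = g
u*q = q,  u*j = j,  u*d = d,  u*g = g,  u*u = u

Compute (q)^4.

q^1 = q
q^2 = q * q = d
q^3 = d * q = j
q^4 = j * q = g

g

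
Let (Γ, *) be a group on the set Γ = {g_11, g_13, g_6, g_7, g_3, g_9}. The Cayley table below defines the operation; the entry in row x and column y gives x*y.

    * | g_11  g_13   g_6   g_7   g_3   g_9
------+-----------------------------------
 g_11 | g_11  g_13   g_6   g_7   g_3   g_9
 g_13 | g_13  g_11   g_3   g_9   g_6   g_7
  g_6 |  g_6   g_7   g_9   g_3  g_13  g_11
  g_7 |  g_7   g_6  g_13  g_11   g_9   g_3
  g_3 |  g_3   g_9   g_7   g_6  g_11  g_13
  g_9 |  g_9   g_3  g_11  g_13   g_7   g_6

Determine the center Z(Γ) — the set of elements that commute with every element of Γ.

An element z is central iff its row equals its column in the table.
For g_3: g_3*g_9 = g_13 ≠ g_7 = g_9*g_3, so g_3 ∉ Z.
Checking each element this way leaves Z(Γ) = {g_11}.

{g_11}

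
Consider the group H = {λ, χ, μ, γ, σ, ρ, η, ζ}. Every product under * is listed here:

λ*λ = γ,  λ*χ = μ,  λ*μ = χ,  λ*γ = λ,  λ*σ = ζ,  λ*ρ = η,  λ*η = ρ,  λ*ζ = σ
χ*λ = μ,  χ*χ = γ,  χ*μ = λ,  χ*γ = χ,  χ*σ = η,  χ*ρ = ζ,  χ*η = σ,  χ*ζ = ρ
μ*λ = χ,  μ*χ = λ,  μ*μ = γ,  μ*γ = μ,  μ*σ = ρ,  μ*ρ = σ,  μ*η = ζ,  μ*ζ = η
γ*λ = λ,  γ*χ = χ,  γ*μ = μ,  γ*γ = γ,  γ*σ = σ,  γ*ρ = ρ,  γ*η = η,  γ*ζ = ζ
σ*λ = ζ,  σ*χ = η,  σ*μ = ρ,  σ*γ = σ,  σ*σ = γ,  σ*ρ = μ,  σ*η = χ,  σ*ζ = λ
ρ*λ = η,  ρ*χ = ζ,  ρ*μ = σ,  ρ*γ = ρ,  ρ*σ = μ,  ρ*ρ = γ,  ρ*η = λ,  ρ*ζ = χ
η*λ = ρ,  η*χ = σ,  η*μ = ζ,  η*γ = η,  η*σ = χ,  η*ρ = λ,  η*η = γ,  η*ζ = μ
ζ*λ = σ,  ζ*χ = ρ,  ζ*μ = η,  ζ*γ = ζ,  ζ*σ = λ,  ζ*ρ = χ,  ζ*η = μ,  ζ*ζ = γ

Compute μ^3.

μ

μ^1 = μ
μ^2 = μ * μ = γ
μ^3 = γ * μ = μ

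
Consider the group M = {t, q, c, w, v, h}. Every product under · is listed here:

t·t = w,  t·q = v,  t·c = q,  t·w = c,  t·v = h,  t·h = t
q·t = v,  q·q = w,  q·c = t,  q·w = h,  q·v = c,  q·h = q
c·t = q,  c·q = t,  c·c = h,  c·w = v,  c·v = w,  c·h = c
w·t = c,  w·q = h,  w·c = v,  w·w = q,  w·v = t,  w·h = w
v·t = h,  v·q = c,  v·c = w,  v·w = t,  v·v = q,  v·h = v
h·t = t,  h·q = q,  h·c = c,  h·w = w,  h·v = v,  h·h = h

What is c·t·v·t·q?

w

c·t = q
q·v = c
c·t = q
q·q = w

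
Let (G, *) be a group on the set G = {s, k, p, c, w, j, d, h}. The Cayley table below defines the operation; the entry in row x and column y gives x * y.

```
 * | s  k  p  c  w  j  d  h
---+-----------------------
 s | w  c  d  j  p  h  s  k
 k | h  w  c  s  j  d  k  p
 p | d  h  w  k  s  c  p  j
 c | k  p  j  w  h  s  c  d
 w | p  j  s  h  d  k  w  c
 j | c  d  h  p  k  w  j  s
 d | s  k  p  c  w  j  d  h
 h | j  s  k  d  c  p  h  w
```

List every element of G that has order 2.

{w}

Identity is d. Compute the order of each non-identity element by repeated multiplication:
  s: s → w → p → d  (order 4)
  k: k → w → j → d  (order 4)
  p: p → w → s → d  (order 4)
  c: c → w → h → d  (order 4)
  w: w → d  (order 2)
  j: j → w → k → d  (order 4)
  h: h → w → c → d  (order 4)
Elements of order 2: {w}.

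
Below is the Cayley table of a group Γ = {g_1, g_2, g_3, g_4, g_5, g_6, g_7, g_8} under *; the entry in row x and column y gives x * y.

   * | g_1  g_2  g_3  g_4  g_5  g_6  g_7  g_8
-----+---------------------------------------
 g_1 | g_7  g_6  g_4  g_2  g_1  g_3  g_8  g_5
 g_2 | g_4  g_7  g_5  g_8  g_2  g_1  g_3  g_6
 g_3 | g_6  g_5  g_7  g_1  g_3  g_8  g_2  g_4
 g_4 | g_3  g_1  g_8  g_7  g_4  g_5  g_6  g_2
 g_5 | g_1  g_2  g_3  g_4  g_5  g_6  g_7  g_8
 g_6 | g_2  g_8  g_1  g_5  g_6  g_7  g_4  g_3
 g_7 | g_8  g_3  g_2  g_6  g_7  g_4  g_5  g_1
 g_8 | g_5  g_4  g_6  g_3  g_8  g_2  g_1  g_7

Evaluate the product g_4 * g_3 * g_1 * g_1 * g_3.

g_4 * g_3 = g_8
g_8 * g_1 = g_5
g_5 * g_1 = g_1
g_1 * g_3 = g_4

g_4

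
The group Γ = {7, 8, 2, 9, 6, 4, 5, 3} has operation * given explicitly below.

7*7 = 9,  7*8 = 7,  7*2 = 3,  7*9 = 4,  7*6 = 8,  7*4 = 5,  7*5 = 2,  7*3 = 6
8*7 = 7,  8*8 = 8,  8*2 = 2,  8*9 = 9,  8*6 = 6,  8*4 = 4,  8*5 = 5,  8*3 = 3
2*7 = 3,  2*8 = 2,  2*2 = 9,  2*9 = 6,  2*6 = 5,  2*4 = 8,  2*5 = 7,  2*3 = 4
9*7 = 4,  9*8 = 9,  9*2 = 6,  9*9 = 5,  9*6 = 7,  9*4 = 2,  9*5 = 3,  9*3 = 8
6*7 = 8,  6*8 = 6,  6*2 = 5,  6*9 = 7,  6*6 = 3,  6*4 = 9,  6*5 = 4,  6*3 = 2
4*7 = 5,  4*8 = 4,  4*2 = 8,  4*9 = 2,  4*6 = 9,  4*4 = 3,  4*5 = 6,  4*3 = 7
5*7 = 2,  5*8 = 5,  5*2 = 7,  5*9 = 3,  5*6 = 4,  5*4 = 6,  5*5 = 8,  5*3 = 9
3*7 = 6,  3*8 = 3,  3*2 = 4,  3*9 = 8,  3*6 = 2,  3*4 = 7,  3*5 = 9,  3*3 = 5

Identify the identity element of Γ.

8

The identity e satisfies e*x = x for all x, so its row in the table reproduces the column headers.
Row 8 reads: 7, 8, 2, 9, 6, 4, 5, 3 — exactly the header order. So 8 is the identity.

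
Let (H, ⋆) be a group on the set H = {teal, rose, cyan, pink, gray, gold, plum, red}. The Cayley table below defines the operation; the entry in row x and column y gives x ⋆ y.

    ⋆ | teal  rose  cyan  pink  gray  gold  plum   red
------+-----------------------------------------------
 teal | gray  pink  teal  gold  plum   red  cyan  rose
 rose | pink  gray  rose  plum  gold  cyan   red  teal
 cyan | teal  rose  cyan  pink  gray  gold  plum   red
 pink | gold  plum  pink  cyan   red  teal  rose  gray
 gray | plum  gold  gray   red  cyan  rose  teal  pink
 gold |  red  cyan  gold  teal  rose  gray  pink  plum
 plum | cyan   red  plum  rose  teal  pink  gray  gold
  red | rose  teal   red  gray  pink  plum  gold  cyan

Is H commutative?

Check whether the table is symmetric across its main diagonal.
Every entry (row x, col y) equals the entry (row y, col x), so H is abelian.
(In fact H ≅ Z_2 x Z_4.)

Yes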